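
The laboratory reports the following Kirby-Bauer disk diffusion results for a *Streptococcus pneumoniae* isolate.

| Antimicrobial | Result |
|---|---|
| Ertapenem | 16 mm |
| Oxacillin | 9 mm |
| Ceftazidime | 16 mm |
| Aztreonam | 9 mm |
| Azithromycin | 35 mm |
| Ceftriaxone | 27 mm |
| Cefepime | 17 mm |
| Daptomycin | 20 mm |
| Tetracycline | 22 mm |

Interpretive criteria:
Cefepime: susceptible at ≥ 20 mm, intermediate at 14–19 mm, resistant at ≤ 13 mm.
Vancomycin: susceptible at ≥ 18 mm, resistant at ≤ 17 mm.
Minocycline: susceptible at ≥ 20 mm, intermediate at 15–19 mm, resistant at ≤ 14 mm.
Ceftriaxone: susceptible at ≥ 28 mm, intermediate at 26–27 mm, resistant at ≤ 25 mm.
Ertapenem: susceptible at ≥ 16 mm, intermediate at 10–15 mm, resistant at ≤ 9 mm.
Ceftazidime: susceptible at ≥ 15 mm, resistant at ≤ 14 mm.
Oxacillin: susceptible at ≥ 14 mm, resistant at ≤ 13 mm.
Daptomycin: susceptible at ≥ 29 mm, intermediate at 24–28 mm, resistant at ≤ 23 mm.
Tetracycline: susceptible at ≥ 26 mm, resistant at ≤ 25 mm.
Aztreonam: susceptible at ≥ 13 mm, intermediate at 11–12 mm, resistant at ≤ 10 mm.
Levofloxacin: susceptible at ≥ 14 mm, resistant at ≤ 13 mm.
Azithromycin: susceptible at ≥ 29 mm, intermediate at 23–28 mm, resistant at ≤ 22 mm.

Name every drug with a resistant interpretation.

Ertapenem (16 mm) ≥ 16 mm — S
Oxacillin 9 mm: ≤ 13 mm ⇒ Resistant
Ceftazidime: 16 mm is ≥ 15 mm ⇒ Susceptible
Aztreonam 9 mm: ≤ 10 mm → resistant
Azithromycin 35 mm: ≥ 29 mm → susceptible
Ceftriaxone (27 mm) in 26–27 mm ⇒ Intermediate
Cefepime: 17 mm is in 14–19 mm → Intermediate
Daptomycin (20 mm) ≤ 23 mm — Resistant
Tetracycline (22 mm) ≤ 25 mm → resistant

oxacillin, aztreonam, daptomycin, tetracycline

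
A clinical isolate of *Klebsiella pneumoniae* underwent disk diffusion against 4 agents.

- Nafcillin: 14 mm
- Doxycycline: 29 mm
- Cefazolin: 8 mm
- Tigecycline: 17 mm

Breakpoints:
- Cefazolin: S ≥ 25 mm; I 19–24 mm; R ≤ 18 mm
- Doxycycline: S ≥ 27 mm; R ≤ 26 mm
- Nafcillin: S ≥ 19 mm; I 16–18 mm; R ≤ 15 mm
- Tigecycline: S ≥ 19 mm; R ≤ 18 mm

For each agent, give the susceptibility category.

Nafcillin (14 mm) ≤ 15 mm ⇒ resistant
Doxycycline (29 mm) ≥ 27 mm ⇒ susceptible
Cefazolin 8 mm: ≤ 18 mm → resistant
Tigecycline (17 mm) ≤ 18 mm → resistant

R, S, R, R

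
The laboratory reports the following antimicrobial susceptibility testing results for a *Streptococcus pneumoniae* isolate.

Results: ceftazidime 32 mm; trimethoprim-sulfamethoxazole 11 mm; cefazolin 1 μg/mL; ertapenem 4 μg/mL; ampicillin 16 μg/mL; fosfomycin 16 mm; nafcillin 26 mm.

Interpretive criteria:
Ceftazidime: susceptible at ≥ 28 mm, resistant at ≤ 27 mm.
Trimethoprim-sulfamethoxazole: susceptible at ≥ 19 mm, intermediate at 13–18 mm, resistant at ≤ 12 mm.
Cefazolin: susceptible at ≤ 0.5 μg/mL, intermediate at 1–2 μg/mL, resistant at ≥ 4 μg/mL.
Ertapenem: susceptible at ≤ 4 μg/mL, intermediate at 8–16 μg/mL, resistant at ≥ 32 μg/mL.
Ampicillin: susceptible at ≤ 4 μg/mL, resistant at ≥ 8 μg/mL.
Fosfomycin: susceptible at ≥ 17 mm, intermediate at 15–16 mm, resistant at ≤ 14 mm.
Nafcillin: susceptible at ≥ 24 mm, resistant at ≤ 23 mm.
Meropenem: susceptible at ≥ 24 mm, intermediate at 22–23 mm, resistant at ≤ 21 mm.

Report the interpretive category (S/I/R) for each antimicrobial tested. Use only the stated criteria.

Ceftazidime 32 mm: ≥ 28 mm ⇒ Susceptible
Trimethoprim-sulfamethoxazole: 11 mm is ≤ 12 mm → R
Cefazolin (1 μg/mL) in 1–2 μg/mL ⇒ I
Ertapenem 4 μg/mL: ≤ 4 μg/mL — S
Ampicillin (16 μg/mL) ≥ 8 μg/mL → R
Fosfomycin 16 mm: in 15–16 mm — Intermediate
Nafcillin: 26 mm is ≥ 24 mm ⇒ susceptible

S, R, I, S, R, I, S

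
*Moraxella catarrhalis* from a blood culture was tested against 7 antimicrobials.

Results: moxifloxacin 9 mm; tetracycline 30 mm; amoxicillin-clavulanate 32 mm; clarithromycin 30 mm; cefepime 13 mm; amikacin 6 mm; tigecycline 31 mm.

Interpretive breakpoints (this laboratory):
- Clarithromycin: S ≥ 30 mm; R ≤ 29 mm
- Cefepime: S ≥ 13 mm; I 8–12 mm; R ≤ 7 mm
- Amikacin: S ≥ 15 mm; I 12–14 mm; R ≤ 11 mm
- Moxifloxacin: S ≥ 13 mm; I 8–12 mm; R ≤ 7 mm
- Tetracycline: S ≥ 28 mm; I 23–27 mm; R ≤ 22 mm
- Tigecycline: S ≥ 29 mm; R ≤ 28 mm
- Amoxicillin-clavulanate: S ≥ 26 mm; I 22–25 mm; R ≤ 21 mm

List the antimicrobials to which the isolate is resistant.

amikacin

Moxifloxacin: 9 mm is in 8–12 mm — intermediate
Tetracycline: 30 mm is ≥ 28 mm — Susceptible
Amoxicillin-clavulanate 32 mm: ≥ 26 mm → S
Clarithromycin (30 mm) ≥ 30 mm ⇒ S
Cefepime (13 mm) ≥ 13 mm — S
Amikacin: 6 mm is ≤ 11 mm — resistant
Tigecycline 31 mm: ≥ 29 mm ⇒ S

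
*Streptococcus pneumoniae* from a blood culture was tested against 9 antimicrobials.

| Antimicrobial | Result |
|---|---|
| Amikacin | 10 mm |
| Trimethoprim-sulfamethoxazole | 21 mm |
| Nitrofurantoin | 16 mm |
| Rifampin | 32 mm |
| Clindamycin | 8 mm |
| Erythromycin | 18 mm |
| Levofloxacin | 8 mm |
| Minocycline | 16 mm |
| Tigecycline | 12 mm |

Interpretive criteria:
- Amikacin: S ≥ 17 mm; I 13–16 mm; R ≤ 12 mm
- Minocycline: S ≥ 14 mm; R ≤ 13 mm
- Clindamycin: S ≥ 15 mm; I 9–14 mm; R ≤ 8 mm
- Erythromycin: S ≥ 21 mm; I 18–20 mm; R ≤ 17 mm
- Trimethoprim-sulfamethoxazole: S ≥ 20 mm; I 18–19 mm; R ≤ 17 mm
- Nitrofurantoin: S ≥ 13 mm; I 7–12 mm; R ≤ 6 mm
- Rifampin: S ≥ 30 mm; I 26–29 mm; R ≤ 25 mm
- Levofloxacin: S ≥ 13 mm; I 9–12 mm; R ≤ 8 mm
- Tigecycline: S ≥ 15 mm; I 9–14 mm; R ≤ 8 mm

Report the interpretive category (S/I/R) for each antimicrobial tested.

R, S, S, S, R, I, R, S, I

Amikacin: 10 mm is ≤ 12 mm → resistant
Trimethoprim-sulfamethoxazole (21 mm) ≥ 20 mm ⇒ S
Nitrofurantoin 16 mm: ≥ 13 mm — S
Rifampin: 32 mm is ≥ 30 mm ⇒ Susceptible
Clindamycin 8 mm: ≤ 8 mm — R
Erythromycin 18 mm: in 18–20 mm — Intermediate
Levofloxacin: 8 mm is ≤ 8 mm → R
Minocycline 16 mm: ≥ 14 mm — Susceptible
Tigecycline 12 mm: in 9–14 mm ⇒ Intermediate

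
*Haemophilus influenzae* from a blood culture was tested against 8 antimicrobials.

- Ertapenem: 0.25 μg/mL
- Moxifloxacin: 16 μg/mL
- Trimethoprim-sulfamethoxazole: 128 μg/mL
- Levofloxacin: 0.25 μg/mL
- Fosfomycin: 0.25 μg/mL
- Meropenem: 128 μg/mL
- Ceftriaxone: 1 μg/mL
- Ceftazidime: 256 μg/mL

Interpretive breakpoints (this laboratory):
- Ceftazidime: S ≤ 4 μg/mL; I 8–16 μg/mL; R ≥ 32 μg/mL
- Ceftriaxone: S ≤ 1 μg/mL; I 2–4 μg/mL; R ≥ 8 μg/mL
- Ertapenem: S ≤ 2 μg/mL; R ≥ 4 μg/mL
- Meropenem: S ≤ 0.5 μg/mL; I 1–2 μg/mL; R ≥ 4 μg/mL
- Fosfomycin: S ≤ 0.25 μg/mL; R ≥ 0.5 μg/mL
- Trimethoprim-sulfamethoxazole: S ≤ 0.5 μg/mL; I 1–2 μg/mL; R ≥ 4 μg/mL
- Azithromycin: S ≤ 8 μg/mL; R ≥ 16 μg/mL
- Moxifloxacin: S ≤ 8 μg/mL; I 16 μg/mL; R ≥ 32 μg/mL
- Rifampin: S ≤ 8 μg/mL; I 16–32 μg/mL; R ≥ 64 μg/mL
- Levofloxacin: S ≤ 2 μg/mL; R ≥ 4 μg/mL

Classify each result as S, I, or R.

Ertapenem 0.25 μg/mL: ≤ 2 μg/mL → susceptible
Moxifloxacin (16 μg/mL) = 16 μg/mL ⇒ I
Trimethoprim-sulfamethoxazole 128 μg/mL: ≥ 4 μg/mL → R
Levofloxacin: 0.25 μg/mL is ≤ 2 μg/mL — Susceptible
Fosfomycin (0.25 μg/mL) ≤ 0.25 μg/mL ⇒ S
Meropenem 128 μg/mL: ≥ 4 μg/mL → Resistant
Ceftriaxone (1 μg/mL) ≤ 1 μg/mL → susceptible
Ceftazidime 256 μg/mL: ≥ 32 μg/mL — R

S, I, R, S, S, R, S, R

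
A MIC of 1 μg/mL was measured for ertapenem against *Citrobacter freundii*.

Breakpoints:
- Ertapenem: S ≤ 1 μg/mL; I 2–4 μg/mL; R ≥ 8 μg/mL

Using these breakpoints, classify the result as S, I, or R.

Susceptible

Ertapenem (1 μg/mL) ≤ 1 μg/mL — susceptible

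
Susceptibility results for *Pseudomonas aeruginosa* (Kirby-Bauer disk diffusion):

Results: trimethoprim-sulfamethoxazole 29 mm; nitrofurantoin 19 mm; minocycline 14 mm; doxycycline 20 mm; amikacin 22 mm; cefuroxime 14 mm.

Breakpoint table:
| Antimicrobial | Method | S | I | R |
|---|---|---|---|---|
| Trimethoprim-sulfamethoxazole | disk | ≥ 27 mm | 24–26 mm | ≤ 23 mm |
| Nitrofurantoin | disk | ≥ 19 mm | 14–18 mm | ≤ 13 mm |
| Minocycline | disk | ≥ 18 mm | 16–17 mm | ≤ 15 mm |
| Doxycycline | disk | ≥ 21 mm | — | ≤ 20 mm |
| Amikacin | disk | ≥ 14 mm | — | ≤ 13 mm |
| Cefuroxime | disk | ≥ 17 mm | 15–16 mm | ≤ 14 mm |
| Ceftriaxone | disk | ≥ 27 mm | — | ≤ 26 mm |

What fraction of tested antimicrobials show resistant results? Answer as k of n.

3 of 6

Trimethoprim-sulfamethoxazole: 29 mm is ≥ 27 mm → S
Nitrofurantoin 19 mm: ≥ 19 mm ⇒ susceptible
Minocycline (14 mm) ≤ 15 mm — R
Doxycycline 20 mm: ≤ 20 mm — Resistant
Amikacin: 22 mm is ≥ 14 mm ⇒ susceptible
Cefuroxime (14 mm) ≤ 14 mm — Resistant
Resistant: 3/6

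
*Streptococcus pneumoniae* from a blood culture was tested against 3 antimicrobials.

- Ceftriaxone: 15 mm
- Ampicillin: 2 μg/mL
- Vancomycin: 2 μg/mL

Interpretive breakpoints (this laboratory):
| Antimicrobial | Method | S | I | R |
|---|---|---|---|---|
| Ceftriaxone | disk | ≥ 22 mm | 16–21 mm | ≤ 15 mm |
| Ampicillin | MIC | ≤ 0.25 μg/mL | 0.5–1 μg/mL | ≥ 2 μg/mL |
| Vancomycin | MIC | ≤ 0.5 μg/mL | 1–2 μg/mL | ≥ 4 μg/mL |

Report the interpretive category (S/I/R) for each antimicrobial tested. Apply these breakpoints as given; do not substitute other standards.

Ceftriaxone: 15 mm is ≤ 15 mm — Resistant
Ampicillin (2 μg/mL) ≥ 2 μg/mL ⇒ R
Vancomycin (2 μg/mL) in 1–2 μg/mL ⇒ Intermediate

R, R, I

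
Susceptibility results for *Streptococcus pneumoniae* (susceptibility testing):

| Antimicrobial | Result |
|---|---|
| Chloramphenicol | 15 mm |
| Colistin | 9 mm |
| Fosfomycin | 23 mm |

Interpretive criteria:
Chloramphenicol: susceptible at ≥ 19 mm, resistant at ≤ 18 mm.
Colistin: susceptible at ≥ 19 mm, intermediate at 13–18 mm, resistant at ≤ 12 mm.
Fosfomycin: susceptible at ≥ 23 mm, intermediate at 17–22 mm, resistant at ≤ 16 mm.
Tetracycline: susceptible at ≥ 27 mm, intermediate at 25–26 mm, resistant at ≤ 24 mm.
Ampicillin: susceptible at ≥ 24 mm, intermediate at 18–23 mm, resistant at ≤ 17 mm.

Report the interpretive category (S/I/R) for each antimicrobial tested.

Chloramphenicol (15 mm) ≤ 18 mm — Resistant
Colistin (9 mm) ≤ 12 mm → R
Fosfomycin (23 mm) ≥ 23 mm ⇒ Susceptible

R, R, S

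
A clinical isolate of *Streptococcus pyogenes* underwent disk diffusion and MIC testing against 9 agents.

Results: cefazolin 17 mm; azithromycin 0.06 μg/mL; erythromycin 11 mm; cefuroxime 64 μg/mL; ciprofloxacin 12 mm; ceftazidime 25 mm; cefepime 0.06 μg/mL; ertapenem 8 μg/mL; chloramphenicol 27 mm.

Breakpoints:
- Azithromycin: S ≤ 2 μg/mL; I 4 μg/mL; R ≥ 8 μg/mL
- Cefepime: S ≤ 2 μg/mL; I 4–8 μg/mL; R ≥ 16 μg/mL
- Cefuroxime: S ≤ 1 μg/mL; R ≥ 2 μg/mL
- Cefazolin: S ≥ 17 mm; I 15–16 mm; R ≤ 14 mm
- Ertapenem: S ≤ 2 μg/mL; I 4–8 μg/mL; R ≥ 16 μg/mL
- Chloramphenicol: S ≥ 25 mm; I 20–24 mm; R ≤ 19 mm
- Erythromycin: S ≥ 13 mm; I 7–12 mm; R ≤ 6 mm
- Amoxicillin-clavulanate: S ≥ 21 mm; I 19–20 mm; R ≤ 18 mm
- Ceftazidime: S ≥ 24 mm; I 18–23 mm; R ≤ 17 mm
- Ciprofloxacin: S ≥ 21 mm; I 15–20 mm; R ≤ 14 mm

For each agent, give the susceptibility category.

S, S, I, R, R, S, S, I, S

Cefazolin: 17 mm is ≥ 17 mm → Susceptible
Azithromycin 0.06 μg/mL: ≤ 2 μg/mL ⇒ susceptible
Erythromycin: 11 mm is in 7–12 mm → intermediate
Cefuroxime: 64 μg/mL is ≥ 2 μg/mL — R
Ciprofloxacin 12 mm: ≤ 14 mm ⇒ R
Ceftazidime 25 mm: ≥ 24 mm → Susceptible
Cefepime 0.06 μg/mL: ≤ 2 μg/mL → S
Ertapenem (8 μg/mL) in 4–8 μg/mL ⇒ intermediate
Chloramphenicol 27 mm: ≥ 25 mm — susceptible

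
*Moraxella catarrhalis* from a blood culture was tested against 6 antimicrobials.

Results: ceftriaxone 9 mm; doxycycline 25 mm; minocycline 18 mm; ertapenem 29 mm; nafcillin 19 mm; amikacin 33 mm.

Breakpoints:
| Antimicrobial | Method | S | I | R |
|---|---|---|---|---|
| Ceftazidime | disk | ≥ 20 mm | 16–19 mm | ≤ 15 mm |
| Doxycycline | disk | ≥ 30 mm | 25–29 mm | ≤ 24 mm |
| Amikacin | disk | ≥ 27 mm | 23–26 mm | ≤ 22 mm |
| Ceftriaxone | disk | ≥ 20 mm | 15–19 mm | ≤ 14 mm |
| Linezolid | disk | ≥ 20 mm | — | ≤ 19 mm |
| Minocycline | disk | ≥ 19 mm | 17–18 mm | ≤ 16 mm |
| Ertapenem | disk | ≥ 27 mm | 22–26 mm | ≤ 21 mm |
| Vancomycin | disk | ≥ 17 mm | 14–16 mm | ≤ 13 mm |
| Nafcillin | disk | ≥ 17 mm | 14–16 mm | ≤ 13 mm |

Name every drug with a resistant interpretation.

Ceftriaxone (9 mm) ≤ 14 mm — resistant
Doxycycline (25 mm) in 25–29 mm — Intermediate
Minocycline 18 mm: in 17–18 mm — Intermediate
Ertapenem 29 mm: ≥ 27 mm ⇒ Susceptible
Nafcillin: 19 mm is ≥ 17 mm → S
Amikacin: 33 mm is ≥ 27 mm ⇒ S

ceftriaxone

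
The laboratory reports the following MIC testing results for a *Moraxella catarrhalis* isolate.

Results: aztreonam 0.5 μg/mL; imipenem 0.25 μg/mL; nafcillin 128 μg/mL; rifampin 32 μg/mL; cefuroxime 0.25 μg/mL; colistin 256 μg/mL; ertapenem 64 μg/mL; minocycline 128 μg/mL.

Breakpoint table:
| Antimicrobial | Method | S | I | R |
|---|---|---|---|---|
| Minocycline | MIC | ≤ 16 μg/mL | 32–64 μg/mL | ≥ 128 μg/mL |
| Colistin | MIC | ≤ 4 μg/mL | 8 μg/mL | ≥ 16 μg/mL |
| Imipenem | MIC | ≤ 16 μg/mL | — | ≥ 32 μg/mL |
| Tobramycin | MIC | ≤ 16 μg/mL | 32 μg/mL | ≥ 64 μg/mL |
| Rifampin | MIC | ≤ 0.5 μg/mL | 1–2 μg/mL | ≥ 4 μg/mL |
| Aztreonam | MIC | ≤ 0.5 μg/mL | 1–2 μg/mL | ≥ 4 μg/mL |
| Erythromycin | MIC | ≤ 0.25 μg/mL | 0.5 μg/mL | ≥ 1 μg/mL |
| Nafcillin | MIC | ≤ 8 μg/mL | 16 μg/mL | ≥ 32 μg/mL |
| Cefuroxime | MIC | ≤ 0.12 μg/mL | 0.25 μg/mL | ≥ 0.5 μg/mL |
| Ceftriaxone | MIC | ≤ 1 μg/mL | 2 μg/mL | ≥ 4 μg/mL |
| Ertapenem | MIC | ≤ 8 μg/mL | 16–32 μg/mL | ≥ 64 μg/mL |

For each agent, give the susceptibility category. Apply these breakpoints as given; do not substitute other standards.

Aztreonam (0.5 μg/mL) ≤ 0.5 μg/mL ⇒ S
Imipenem 0.25 μg/mL: ≤ 16 μg/mL ⇒ susceptible
Nafcillin 128 μg/mL: ≥ 32 μg/mL → resistant
Rifampin 32 μg/mL: ≥ 4 μg/mL — R
Cefuroxime 0.25 μg/mL: = 0.25 μg/mL → Intermediate
Colistin 256 μg/mL: ≥ 16 μg/mL ⇒ Resistant
Ertapenem (64 μg/mL) ≥ 64 μg/mL ⇒ Resistant
Minocycline 128 μg/mL: ≥ 128 μg/mL → R

S, S, R, R, I, R, R, R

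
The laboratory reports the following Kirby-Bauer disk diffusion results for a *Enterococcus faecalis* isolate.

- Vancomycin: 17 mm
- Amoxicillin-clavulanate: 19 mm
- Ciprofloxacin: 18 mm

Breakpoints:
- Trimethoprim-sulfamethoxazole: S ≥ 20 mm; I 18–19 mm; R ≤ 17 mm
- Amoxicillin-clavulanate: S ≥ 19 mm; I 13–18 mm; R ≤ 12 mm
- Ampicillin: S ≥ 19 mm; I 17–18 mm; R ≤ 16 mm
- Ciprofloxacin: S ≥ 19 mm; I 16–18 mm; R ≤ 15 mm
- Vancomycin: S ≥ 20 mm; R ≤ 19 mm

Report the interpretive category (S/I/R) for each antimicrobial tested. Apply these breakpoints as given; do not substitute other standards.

R, S, I

Vancomycin (17 mm) ≤ 19 mm ⇒ resistant
Amoxicillin-clavulanate 19 mm: ≥ 19 mm → S
Ciprofloxacin (18 mm) in 16–18 mm → Intermediate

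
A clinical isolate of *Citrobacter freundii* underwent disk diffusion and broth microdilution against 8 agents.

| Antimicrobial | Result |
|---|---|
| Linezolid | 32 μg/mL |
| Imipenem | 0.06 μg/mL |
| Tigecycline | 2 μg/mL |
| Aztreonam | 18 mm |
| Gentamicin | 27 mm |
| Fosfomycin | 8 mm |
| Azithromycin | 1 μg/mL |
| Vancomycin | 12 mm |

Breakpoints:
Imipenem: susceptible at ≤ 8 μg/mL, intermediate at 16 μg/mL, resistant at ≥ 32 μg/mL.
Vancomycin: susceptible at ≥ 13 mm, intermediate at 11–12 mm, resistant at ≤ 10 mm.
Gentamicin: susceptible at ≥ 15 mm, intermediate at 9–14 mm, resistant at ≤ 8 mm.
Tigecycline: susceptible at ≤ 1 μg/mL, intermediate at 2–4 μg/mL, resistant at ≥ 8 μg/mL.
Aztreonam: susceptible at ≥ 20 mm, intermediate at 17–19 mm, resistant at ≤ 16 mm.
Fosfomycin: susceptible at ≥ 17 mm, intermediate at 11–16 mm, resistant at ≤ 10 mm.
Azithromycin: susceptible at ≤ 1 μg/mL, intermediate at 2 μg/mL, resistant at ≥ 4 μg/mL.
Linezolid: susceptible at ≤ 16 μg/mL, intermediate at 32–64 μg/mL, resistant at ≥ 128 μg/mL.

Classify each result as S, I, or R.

I, S, I, I, S, R, S, I

Linezolid (32 μg/mL) in 32–64 μg/mL → intermediate
Imipenem: 0.06 μg/mL is ≤ 8 μg/mL — susceptible
Tigecycline (2 μg/mL) in 2–4 μg/mL — I
Aztreonam 18 mm: in 17–19 mm ⇒ Intermediate
Gentamicin 27 mm: ≥ 15 mm — S
Fosfomycin 8 mm: ≤ 10 mm ⇒ R
Azithromycin 1 μg/mL: ≤ 1 μg/mL → Susceptible
Vancomycin: 12 mm is in 11–12 mm → Intermediate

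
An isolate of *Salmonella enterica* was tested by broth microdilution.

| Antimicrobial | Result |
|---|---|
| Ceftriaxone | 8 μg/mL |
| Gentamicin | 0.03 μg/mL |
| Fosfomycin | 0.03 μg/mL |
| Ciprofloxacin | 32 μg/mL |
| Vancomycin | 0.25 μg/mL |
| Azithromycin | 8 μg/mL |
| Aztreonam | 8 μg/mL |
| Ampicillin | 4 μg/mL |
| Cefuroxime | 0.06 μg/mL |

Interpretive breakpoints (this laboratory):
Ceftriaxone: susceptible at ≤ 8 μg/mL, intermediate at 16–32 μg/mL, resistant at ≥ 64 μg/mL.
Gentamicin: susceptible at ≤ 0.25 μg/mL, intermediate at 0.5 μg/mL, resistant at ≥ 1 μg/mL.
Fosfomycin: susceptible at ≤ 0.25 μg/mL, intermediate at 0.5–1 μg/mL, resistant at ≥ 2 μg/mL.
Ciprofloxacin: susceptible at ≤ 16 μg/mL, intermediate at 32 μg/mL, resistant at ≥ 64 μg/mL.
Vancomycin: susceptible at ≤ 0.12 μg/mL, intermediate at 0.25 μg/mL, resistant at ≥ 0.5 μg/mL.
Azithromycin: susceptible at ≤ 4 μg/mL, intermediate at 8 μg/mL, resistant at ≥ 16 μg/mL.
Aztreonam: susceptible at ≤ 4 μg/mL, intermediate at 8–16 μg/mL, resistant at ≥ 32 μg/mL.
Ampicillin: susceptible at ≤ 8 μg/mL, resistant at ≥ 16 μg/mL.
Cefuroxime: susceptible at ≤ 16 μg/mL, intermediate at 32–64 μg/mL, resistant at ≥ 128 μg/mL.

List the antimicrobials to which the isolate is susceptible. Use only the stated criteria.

Ceftriaxone 8 μg/mL: ≤ 8 μg/mL — Susceptible
Gentamicin: 0.03 μg/mL is ≤ 0.25 μg/mL → Susceptible
Fosfomycin: 0.03 μg/mL is ≤ 0.25 μg/mL ⇒ Susceptible
Ciprofloxacin 32 μg/mL: = 32 μg/mL → Intermediate
Vancomycin 0.25 μg/mL: = 0.25 μg/mL — intermediate
Azithromycin (8 μg/mL) = 8 μg/mL → Intermediate
Aztreonam: 8 μg/mL is in 8–16 μg/mL — Intermediate
Ampicillin 4 μg/mL: ≤ 8 μg/mL ⇒ Susceptible
Cefuroxime 0.06 μg/mL: ≤ 16 μg/mL — susceptible

ceftriaxone, gentamicin, fosfomycin, ampicillin, cefuroxime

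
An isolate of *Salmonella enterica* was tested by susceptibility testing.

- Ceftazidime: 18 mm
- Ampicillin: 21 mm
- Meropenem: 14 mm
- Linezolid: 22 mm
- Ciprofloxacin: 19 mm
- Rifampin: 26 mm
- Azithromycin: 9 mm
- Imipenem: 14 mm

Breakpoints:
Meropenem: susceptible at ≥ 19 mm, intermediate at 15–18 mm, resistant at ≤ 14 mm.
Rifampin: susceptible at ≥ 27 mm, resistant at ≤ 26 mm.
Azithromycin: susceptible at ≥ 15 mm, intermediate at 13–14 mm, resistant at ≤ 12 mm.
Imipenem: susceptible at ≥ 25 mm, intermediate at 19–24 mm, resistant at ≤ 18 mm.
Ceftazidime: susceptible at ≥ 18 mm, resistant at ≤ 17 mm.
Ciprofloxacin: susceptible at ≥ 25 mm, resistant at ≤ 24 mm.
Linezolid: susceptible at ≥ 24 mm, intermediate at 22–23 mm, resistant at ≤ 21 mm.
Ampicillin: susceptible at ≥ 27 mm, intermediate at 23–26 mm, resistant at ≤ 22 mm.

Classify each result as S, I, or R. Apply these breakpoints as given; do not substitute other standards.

S, R, R, I, R, R, R, R

Ceftazidime 18 mm: ≥ 18 mm → S
Ampicillin 21 mm: ≤ 22 mm — resistant
Meropenem (14 mm) ≤ 14 mm — R
Linezolid: 22 mm is in 22–23 mm → intermediate
Ciprofloxacin 19 mm: ≤ 24 mm ⇒ R
Rifampin: 26 mm is ≤ 26 mm ⇒ Resistant
Azithromycin (9 mm) ≤ 12 mm ⇒ Resistant
Imipenem 14 mm: ≤ 18 mm — Resistant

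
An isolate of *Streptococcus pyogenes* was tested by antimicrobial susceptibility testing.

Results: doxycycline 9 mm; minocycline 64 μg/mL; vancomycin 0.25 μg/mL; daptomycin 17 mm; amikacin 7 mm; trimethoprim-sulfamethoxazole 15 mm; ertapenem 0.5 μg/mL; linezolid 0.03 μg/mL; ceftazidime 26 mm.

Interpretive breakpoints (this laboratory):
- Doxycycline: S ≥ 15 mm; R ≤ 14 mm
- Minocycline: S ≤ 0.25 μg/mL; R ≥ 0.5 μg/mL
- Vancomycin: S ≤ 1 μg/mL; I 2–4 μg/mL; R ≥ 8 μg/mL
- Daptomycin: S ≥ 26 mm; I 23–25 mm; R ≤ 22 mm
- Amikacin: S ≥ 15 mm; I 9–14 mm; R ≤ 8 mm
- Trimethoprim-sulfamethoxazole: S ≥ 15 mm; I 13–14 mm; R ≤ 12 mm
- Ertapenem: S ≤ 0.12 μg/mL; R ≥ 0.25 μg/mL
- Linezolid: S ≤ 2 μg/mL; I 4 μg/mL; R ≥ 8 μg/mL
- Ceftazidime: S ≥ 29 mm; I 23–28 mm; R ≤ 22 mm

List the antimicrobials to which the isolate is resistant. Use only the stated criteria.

doxycycline, minocycline, daptomycin, amikacin, ertapenem

Doxycycline (9 mm) ≤ 14 mm — Resistant
Minocycline 64 μg/mL: ≥ 0.5 μg/mL — resistant
Vancomycin: 0.25 μg/mL is ≤ 1 μg/mL → S
Daptomycin: 17 mm is ≤ 22 mm ⇒ resistant
Amikacin 7 mm: ≤ 8 mm — Resistant
Trimethoprim-sulfamethoxazole: 15 mm is ≥ 15 mm — S
Ertapenem: 0.5 μg/mL is ≥ 0.25 μg/mL — Resistant
Linezolid 0.03 μg/mL: ≤ 2 μg/mL ⇒ S
Ceftazidime: 26 mm is in 23–28 mm ⇒ I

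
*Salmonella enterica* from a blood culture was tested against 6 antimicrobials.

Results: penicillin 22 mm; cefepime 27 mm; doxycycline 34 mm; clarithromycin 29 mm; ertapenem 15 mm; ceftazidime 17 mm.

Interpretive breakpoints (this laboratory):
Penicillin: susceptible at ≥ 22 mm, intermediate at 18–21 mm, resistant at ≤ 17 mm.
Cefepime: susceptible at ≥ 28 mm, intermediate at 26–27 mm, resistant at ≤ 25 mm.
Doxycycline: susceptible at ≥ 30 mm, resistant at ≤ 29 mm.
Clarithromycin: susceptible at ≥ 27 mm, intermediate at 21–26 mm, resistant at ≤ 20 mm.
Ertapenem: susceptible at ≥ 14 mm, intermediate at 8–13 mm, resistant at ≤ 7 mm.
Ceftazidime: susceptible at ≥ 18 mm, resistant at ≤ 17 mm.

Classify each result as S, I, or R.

S, I, S, S, S, R

Penicillin 22 mm: ≥ 22 mm — Susceptible
Cefepime 27 mm: in 26–27 mm — intermediate
Doxycycline: 34 mm is ≥ 30 mm → susceptible
Clarithromycin 29 mm: ≥ 27 mm → S
Ertapenem (15 mm) ≥ 14 mm → susceptible
Ceftazidime 17 mm: ≤ 17 mm — R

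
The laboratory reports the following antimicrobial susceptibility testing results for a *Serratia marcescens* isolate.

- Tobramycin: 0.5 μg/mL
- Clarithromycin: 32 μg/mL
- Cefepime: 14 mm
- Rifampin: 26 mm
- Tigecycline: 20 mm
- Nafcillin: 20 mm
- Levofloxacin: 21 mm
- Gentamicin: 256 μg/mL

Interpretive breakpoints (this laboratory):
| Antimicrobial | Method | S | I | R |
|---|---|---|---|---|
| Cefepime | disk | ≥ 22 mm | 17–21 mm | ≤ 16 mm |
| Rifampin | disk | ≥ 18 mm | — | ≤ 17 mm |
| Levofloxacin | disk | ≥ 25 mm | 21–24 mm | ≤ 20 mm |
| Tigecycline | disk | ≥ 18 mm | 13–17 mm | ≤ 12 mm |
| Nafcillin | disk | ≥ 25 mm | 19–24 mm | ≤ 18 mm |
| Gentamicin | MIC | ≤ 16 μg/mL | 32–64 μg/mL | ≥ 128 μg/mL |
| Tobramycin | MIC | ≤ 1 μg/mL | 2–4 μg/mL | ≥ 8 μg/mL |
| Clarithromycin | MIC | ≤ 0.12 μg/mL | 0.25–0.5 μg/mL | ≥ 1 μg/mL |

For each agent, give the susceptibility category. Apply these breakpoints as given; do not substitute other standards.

Tobramycin 0.5 μg/mL: ≤ 1 μg/mL ⇒ S
Clarithromycin: 32 μg/mL is ≥ 1 μg/mL — R
Cefepime: 14 mm is ≤ 16 mm → Resistant
Rifampin (26 mm) ≥ 18 mm → S
Tigecycline (20 mm) ≥ 18 mm → susceptible
Nafcillin 20 mm: in 19–24 mm → intermediate
Levofloxacin: 21 mm is in 21–24 mm — intermediate
Gentamicin 256 μg/mL: ≥ 128 μg/mL ⇒ resistant

S, R, R, S, S, I, I, R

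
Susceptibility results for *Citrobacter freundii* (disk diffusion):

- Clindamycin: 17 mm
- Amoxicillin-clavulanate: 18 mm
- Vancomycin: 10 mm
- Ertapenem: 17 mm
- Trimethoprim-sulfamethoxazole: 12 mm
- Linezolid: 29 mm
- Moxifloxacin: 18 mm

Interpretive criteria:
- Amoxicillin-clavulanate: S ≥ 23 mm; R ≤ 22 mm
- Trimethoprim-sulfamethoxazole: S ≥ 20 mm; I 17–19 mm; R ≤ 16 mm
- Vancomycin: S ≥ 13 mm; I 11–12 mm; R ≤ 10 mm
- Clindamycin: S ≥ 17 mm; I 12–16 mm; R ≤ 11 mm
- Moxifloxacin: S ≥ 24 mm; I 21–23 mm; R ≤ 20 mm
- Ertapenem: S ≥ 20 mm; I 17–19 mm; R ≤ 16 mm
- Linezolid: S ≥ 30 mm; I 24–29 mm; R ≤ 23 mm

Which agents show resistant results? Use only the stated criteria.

Clindamycin (17 mm) ≥ 17 mm ⇒ susceptible
Amoxicillin-clavulanate 18 mm: ≤ 22 mm → Resistant
Vancomycin 10 mm: ≤ 10 mm — resistant
Ertapenem 17 mm: in 17–19 mm — I
Trimethoprim-sulfamethoxazole: 12 mm is ≤ 16 mm → Resistant
Linezolid: 29 mm is in 24–29 mm — intermediate
Moxifloxacin (18 mm) ≤ 20 mm ⇒ resistant

amoxicillin-clavulanate, vancomycin, trimethoprim-sulfamethoxazole, moxifloxacin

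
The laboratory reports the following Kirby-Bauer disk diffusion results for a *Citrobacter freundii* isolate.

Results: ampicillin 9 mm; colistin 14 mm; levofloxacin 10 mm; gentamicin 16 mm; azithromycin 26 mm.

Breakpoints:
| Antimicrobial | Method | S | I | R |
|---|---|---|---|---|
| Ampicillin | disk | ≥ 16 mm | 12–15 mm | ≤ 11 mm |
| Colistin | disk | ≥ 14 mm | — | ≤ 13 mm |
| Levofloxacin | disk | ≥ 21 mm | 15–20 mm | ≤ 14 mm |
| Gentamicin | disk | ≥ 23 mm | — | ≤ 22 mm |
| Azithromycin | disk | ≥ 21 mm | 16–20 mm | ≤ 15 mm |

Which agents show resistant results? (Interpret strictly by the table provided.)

Ampicillin (9 mm) ≤ 11 mm — resistant
Colistin 14 mm: ≥ 14 mm — susceptible
Levofloxacin 10 mm: ≤ 14 mm ⇒ resistant
Gentamicin (16 mm) ≤ 22 mm → resistant
Azithromycin (26 mm) ≥ 21 mm — susceptible

ampicillin, levofloxacin, gentamicin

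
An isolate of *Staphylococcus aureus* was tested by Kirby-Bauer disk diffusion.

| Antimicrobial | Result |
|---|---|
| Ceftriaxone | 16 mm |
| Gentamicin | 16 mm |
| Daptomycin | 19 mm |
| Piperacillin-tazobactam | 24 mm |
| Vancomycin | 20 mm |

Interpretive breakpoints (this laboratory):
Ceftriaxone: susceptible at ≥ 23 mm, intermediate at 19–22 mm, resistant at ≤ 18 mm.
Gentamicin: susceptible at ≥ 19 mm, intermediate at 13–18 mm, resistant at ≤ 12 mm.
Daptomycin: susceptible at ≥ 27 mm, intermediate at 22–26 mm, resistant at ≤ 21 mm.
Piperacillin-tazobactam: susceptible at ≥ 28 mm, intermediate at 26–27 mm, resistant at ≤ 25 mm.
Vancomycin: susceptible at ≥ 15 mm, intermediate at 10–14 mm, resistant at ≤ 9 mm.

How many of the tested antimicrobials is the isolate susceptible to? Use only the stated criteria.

Ceftriaxone: 16 mm is ≤ 18 mm — resistant
Gentamicin 16 mm: in 13–18 mm → I
Daptomycin (19 mm) ≤ 21 mm → Resistant
Piperacillin-tazobactam 24 mm: ≤ 25 mm — resistant
Vancomycin (20 mm) ≥ 15 mm ⇒ susceptible
Susceptible: 1

1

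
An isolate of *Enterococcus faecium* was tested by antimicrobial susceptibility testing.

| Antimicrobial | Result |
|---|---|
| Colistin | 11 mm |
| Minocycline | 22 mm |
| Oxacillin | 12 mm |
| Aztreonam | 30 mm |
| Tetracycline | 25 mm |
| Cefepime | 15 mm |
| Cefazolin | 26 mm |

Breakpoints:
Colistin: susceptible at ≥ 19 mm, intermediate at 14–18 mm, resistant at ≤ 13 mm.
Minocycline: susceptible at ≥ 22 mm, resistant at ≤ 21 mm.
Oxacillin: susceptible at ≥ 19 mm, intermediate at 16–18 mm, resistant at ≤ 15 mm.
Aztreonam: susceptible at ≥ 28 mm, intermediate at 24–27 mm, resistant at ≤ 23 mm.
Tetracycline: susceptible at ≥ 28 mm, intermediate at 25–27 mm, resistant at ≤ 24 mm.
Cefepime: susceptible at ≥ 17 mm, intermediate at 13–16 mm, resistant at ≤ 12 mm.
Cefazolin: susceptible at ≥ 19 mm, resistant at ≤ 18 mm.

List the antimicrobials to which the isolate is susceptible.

Colistin 11 mm: ≤ 13 mm — Resistant
Minocycline 22 mm: ≥ 22 mm ⇒ Susceptible
Oxacillin: 12 mm is ≤ 15 mm — resistant
Aztreonam 30 mm: ≥ 28 mm — susceptible
Tetracycline 25 mm: in 25–27 mm ⇒ I
Cefepime: 15 mm is in 13–16 mm → intermediate
Cefazolin (26 mm) ≥ 19 mm → S

minocycline, aztreonam, cefazolin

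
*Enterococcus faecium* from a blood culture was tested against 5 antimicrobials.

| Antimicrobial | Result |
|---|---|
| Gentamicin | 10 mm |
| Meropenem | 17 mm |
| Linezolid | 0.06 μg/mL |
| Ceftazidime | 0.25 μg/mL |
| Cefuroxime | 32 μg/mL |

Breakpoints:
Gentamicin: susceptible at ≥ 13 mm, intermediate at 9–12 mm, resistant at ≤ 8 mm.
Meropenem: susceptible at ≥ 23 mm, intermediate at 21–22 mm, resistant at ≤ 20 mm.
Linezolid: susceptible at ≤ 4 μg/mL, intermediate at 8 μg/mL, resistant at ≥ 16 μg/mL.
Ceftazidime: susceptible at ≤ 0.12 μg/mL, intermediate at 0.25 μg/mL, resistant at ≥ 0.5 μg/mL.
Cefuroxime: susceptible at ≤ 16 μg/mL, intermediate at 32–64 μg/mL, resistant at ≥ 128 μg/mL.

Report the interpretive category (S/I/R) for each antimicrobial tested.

Gentamicin: 10 mm is in 9–12 mm ⇒ I
Meropenem (17 mm) ≤ 20 mm → R
Linezolid: 0.06 μg/mL is ≤ 4 μg/mL ⇒ Susceptible
Ceftazidime (0.25 μg/mL) = 0.25 μg/mL ⇒ I
Cefuroxime 32 μg/mL: in 32–64 μg/mL — intermediate

I, R, S, I, I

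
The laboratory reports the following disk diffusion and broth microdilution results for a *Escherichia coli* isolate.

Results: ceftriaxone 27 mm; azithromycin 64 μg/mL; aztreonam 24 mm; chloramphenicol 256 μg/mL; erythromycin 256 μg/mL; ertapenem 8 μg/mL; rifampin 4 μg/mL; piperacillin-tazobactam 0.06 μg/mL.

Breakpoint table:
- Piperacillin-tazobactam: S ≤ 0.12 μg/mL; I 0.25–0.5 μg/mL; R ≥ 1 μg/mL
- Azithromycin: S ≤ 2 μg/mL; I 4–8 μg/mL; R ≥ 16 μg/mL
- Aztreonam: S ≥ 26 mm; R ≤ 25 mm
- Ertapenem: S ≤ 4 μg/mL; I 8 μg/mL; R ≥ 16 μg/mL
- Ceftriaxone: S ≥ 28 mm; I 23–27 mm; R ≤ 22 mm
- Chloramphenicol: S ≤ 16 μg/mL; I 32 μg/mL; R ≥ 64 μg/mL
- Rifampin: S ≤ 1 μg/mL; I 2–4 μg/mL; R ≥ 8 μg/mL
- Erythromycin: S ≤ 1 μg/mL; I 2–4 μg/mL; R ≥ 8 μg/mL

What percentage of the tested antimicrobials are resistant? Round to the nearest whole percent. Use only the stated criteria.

Ceftriaxone 27 mm: in 23–27 mm ⇒ I
Azithromycin: 64 μg/mL is ≥ 16 μg/mL — R
Aztreonam 24 mm: ≤ 25 mm ⇒ Resistant
Chloramphenicol (256 μg/mL) ≥ 64 μg/mL → Resistant
Erythromycin (256 μg/mL) ≥ 8 μg/mL — R
Ertapenem (8 μg/mL) = 8 μg/mL — Intermediate
Rifampin (4 μg/mL) in 2–4 μg/mL → I
Piperacillin-tazobactam 0.06 μg/mL: ≤ 0.12 μg/mL — S
Resistant: 4/8

50%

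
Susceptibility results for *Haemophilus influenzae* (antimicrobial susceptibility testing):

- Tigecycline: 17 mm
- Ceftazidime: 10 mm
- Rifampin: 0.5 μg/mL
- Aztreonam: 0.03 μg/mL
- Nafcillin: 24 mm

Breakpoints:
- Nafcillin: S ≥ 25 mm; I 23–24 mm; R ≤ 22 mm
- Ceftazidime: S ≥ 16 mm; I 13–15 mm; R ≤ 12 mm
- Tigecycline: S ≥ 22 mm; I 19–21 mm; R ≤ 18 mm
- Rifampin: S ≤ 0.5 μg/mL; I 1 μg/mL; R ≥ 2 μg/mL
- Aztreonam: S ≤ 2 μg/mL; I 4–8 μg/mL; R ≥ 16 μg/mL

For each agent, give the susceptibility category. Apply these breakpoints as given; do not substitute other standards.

Tigecycline (17 mm) ≤ 18 mm ⇒ Resistant
Ceftazidime 10 mm: ≤ 12 mm ⇒ R
Rifampin (0.5 μg/mL) ≤ 0.5 μg/mL → susceptible
Aztreonam 0.03 μg/mL: ≤ 2 μg/mL → Susceptible
Nafcillin (24 mm) in 23–24 mm — I

R, R, S, S, I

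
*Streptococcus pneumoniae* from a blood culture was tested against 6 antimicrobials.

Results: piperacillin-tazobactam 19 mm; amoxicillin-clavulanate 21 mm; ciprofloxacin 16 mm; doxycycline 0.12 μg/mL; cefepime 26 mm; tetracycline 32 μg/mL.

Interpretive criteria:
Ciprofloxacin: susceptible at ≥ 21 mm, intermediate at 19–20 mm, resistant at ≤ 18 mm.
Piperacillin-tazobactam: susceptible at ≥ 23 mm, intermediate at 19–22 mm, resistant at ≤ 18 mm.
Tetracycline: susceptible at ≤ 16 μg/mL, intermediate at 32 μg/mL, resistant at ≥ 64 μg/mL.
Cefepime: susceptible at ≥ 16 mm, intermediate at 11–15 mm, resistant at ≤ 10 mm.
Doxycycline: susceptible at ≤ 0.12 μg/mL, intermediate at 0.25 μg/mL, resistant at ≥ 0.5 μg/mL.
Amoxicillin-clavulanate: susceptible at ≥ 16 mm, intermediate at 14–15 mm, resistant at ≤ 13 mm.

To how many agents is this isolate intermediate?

2

Piperacillin-tazobactam: 19 mm is in 19–22 mm ⇒ intermediate
Amoxicillin-clavulanate (21 mm) ≥ 16 mm → Susceptible
Ciprofloxacin (16 mm) ≤ 18 mm → R
Doxycycline (0.12 μg/mL) ≤ 0.12 μg/mL ⇒ S
Cefepime (26 mm) ≥ 16 mm ⇒ Susceptible
Tetracycline (32 μg/mL) = 32 μg/mL ⇒ I
Intermediate: 2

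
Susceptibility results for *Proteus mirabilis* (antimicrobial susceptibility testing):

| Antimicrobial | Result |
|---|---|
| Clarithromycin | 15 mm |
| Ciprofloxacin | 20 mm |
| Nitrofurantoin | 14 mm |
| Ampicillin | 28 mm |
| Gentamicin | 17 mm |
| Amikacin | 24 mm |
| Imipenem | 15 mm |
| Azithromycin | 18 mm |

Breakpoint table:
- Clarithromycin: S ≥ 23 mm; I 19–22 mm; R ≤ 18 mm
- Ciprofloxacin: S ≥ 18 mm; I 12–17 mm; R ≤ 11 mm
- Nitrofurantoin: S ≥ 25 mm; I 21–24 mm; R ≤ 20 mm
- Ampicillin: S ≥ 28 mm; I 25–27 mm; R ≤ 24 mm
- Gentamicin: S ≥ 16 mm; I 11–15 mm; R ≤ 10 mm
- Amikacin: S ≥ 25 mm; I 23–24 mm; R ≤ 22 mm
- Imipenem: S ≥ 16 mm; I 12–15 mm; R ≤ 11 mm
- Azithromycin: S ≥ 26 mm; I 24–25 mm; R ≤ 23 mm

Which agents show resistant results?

Clarithromycin (15 mm) ≤ 18 mm ⇒ R
Ciprofloxacin: 20 mm is ≥ 18 mm ⇒ susceptible
Nitrofurantoin 14 mm: ≤ 20 mm — resistant
Ampicillin 28 mm: ≥ 28 mm → Susceptible
Gentamicin: 17 mm is ≥ 16 mm → S
Amikacin 24 mm: in 23–24 mm → intermediate
Imipenem (15 mm) in 12–15 mm ⇒ I
Azithromycin: 18 mm is ≤ 23 mm → Resistant

clarithromycin, nitrofurantoin, azithromycin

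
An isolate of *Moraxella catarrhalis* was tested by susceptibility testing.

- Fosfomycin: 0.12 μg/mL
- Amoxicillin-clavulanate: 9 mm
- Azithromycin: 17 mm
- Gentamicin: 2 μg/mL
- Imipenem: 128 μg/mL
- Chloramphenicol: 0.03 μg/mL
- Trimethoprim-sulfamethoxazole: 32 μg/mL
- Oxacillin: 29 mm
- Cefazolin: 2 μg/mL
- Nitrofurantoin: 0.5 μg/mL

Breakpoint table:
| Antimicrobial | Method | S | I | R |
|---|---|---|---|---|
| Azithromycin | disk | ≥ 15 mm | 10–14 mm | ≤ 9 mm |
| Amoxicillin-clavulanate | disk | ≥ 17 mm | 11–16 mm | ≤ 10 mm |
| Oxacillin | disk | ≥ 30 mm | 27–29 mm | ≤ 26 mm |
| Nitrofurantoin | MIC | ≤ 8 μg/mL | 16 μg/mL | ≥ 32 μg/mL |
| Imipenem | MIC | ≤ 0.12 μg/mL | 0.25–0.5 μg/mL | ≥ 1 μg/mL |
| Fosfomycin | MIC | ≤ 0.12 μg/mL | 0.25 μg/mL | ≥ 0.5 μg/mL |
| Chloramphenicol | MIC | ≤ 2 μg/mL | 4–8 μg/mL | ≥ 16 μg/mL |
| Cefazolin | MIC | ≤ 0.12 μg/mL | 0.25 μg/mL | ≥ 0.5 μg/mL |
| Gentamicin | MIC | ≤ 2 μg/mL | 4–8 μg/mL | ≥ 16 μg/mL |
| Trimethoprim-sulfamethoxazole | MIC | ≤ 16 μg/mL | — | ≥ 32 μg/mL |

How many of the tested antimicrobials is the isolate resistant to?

4

Fosfomycin: 0.12 μg/mL is ≤ 0.12 μg/mL ⇒ S
Amoxicillin-clavulanate (9 mm) ≤ 10 mm → R
Azithromycin: 17 mm is ≥ 15 mm — susceptible
Gentamicin: 2 μg/mL is ≤ 2 μg/mL → susceptible
Imipenem 128 μg/mL: ≥ 1 μg/mL → resistant
Chloramphenicol (0.03 μg/mL) ≤ 2 μg/mL → susceptible
Trimethoprim-sulfamethoxazole: 32 μg/mL is ≥ 32 μg/mL — R
Oxacillin 29 mm: in 27–29 mm ⇒ Intermediate
Cefazolin 2 μg/mL: ≥ 0.5 μg/mL ⇒ R
Nitrofurantoin 0.5 μg/mL: ≤ 8 μg/mL → Susceptible
Resistant: 4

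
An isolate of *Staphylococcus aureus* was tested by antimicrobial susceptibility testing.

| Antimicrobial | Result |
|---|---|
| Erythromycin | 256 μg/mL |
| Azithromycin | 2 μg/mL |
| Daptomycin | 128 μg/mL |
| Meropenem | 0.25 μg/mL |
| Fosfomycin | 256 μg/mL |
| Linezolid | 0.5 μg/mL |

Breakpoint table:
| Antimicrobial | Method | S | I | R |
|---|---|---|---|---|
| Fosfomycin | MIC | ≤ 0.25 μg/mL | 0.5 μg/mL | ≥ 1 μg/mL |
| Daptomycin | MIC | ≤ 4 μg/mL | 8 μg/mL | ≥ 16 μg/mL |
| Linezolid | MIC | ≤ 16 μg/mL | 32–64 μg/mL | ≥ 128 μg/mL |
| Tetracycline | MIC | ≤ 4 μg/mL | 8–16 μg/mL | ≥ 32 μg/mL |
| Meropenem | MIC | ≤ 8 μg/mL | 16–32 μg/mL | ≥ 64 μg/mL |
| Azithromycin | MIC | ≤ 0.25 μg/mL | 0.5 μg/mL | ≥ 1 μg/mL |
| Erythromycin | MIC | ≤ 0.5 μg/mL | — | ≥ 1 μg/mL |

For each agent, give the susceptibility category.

R, R, R, S, R, S

Erythromycin (256 μg/mL) ≥ 1 μg/mL ⇒ resistant
Azithromycin: 2 μg/mL is ≥ 1 μg/mL — R
Daptomycin: 128 μg/mL is ≥ 16 μg/mL → resistant
Meropenem (0.25 μg/mL) ≤ 8 μg/mL → susceptible
Fosfomycin (256 μg/mL) ≥ 1 μg/mL — resistant
Linezolid: 0.5 μg/mL is ≤ 16 μg/mL ⇒ S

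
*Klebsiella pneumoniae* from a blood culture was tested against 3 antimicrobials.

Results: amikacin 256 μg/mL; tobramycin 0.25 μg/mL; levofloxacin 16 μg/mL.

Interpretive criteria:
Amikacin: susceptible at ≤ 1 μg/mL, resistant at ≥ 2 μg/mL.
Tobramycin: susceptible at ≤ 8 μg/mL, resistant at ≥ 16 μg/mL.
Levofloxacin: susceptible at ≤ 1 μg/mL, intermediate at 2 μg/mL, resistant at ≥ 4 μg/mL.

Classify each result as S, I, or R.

R, S, R

Amikacin 256 μg/mL: ≥ 2 μg/mL → resistant
Tobramycin (0.25 μg/mL) ≤ 8 μg/mL → S
Levofloxacin: 16 μg/mL is ≥ 4 μg/mL — R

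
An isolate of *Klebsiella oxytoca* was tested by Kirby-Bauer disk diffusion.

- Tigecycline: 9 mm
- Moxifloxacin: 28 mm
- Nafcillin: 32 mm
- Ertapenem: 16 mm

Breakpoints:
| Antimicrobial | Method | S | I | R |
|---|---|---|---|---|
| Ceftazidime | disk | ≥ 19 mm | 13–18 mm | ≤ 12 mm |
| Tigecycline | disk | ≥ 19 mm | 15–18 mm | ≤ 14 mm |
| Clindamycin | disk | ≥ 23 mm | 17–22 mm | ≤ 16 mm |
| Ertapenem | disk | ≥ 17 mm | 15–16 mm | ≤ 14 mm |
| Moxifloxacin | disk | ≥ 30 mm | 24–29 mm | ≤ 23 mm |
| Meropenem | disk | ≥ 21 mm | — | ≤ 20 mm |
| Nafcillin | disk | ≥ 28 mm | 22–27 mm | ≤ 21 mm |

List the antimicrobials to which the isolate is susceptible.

nafcillin

Tigecycline 9 mm: ≤ 14 mm ⇒ resistant
Moxifloxacin 28 mm: in 24–29 mm → intermediate
Nafcillin 32 mm: ≥ 28 mm → susceptible
Ertapenem 16 mm: in 15–16 mm ⇒ Intermediate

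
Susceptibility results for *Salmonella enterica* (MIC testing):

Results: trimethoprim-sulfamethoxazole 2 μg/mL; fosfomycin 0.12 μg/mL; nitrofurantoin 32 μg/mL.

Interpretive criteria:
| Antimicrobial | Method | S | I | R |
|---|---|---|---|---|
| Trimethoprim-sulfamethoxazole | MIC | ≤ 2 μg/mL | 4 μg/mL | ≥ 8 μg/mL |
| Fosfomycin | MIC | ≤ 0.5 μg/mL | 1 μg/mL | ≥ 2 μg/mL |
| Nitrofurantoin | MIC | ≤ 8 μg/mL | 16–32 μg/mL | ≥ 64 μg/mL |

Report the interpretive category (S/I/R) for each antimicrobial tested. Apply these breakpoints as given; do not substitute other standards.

Trimethoprim-sulfamethoxazole: 2 μg/mL is ≤ 2 μg/mL ⇒ Susceptible
Fosfomycin 0.12 μg/mL: ≤ 0.5 μg/mL ⇒ S
Nitrofurantoin 32 μg/mL: in 16–32 μg/mL → intermediate

S, S, I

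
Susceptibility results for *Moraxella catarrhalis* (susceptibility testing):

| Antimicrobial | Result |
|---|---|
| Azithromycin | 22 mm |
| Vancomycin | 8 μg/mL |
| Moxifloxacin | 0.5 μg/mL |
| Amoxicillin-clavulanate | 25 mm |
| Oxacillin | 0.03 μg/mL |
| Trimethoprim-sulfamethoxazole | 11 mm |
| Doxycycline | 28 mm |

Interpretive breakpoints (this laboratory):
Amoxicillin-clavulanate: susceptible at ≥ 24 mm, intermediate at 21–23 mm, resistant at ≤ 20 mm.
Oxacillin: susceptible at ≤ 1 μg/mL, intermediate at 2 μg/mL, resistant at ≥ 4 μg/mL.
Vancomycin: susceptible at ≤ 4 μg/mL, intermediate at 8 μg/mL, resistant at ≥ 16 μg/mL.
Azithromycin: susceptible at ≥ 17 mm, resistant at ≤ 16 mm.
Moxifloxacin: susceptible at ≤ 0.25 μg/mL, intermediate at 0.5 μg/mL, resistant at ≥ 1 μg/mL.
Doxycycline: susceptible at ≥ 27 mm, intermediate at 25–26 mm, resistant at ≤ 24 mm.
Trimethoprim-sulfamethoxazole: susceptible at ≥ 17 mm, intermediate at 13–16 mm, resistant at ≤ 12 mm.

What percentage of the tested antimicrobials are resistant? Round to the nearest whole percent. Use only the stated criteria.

Azithromycin: 22 mm is ≥ 17 mm — S
Vancomycin: 8 μg/mL is = 8 μg/mL → intermediate
Moxifloxacin: 0.5 μg/mL is = 0.5 μg/mL → intermediate
Amoxicillin-clavulanate (25 mm) ≥ 24 mm → S
Oxacillin 0.03 μg/mL: ≤ 1 μg/mL → Susceptible
Trimethoprim-sulfamethoxazole: 11 mm is ≤ 12 mm ⇒ resistant
Doxycycline 28 mm: ≥ 27 mm → S
Resistant: 1/7

14%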